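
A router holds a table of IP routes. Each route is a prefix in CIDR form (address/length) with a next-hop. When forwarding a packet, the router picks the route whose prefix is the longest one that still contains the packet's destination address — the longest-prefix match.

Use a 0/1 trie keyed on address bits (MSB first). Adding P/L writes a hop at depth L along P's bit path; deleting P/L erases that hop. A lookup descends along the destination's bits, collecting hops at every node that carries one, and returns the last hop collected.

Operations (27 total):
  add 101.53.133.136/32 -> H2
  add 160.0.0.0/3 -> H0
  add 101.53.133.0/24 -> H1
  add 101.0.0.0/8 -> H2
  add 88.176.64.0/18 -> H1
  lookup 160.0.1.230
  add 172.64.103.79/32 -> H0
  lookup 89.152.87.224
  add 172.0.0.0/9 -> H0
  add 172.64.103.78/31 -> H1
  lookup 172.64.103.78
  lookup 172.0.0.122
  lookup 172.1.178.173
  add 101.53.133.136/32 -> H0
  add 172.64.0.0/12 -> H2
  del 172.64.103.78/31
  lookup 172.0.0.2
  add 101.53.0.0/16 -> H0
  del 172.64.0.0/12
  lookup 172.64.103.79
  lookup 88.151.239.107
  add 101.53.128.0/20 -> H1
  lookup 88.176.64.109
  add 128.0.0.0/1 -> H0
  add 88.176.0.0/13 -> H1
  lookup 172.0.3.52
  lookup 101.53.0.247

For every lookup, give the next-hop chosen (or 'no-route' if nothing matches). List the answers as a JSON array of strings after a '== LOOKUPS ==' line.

Trace:
  add 101.53.133.136/32 -> H2 at depth 32
  add 160.0.0.0/3 -> H0 at depth 3
  add 101.53.133.0/24 -> H1 at depth 24
  add 101.0.0.0/8 -> H2 at depth 8
  add 88.176.64.0/18 -> H1 at depth 18
  ? 160.0.1.230  path d0:-→d1:-→d2:-→d3:H0  best=H0
  add 172.64.103.79/32 -> H0 at depth 32
  ? 89.152.87.224  path d0:-→d1:-→d2:-→d3:-→d4:-→d5:-→d6:-→d7:-  best=no-route
  add 172.0.0.0/9 -> H0 at depth 9
  add 172.64.103.78/31 -> H1 at depth 31
  ? 172.64.103.78  path d0:-→d1:-→d2:-→d3:H0→d4:-→d5:-→d6:-→d7:-→d8:-→d9:H0→d10:-→d11:-→d12:-→d13:-→d14:-→d15:-→d16:-→d17:-→d18:-→d19:-→d20:-→d21:-→d22:-→d23:-→d24:-→d25:-→d26:-→d27:-→d28:-→d29:-→d30:-→d31:H1  best=H1
  ? 172.0.0.122  path d0:-→d1:-→d2:-→d3:H0→d4:-→d5:-→d6:-→d7:-→d8:-→d9:H0  best=H0
  ? 172.1.178.173  path d0:-→d1:-→d2:-→d3:H0→d4:-→d5:-→d6:-→d7:-→d8:-→d9:H0  best=H0
  add 101.53.133.136/32 -> H0 at depth 32
  add 172.64.0.0/12 -> H2 at depth 12
  - 172.64.103.78/31 clear@31
  ? 172.0.0.2  path d0:-→d1:-→d2:-→d3:H0→d4:-→d5:-→d6:-→d7:-→d8:-→d9:H0  best=H0
  add 101.53.0.0/16 -> H0 at depth 16
  - 172.64.0.0/12 clear@12
  ? 172.64.103.79  path d0:-→d1:-→d2:-→d3:H0→d4:-→d5:-→d6:-→d7:-→d8:-→d9:H0→d10:-→d11:-→d12:-→d13:-→d14:-→d15:-→d16:-→d17:-→d18:-→d19:-→d20:-→d21:-→d22:-→d23:-→d24:-→d25:-→d26:-→d27:-→d28:-→d29:-→d30:-→d31:-→d32:H0  best=H0
  ? 88.151.239.107  path d0:-→d1:-→d2:-→d3:-→d4:-→d5:-→d6:-→d7:-→d8:-→d9:-→d10:-  best=no-route
  add 101.53.128.0/20 -> H1 at depth 20
  ? 88.176.64.109  path d0:-→d1:-→d2:-→d3:-→d4:-→d5:-→d6:-→d7:-→d8:-→d9:-→d10:-→d11:-→d12:-→d13:-→d14:-→d15:-→d16:-→d17:-→d18:H1  best=H1
  add 128.0.0.0/1 -> H0 at depth 1
  add 88.176.0.0/13 -> H1 at depth 13
  ? 172.0.3.52  path d0:-→d1:H0→d2:-→d3:H0→d4:-→d5:-→d6:-→d7:-→d8:-→d9:H0  best=H0
  ? 101.53.0.247  path d0:-→d1:-→d2:-→d3:-→d4:-→d5:-→d6:-→d7:-→d8:H2→d9:-→d10:-→d11:-→d12:-→d13:-→d14:-→d15:-→d16:H0  best=H0

== LOOKUPS ==
["H0","no-route","H1","H0","H0","H0","H0","no-route","H1","H0","H0"]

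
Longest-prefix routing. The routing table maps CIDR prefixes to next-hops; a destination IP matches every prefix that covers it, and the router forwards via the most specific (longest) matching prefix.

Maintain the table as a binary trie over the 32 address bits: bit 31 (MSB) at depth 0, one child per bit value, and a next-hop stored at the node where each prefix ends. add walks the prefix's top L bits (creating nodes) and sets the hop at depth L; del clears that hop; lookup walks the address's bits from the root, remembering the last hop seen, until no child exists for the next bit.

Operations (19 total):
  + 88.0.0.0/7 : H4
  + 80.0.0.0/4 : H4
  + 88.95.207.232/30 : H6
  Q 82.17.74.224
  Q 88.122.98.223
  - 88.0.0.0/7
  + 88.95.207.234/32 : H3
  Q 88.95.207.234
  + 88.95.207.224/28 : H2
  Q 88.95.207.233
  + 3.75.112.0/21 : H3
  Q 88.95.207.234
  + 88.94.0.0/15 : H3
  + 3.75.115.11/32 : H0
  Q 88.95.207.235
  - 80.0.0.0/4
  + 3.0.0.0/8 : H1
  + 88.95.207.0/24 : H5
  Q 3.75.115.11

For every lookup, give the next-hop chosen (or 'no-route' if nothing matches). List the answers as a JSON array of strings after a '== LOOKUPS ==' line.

Apply in order:
  add 88.0.0.0/7 -> H4 at depth 7
  add 80.0.0.0/4 -> H4 at depth 4
  add 88.95.207.232/30 -> H6 at depth 30
  Q 82.17.74.224: descend 0101 ; hops seen [H4] ; pick H4
  Q 88.122.98.223: descend 0101100001 ; hops seen [H4,H4] ; pick H4
  del 88.0.0.0/7 (clear depth 7)
  add 88.95.207.234/32 -> H3 at depth 32
  Q 88.95.207.234: descend 01011000010111111100111111101010 ; hops seen [H4,H6,H3] ; pick H3
  add 88.95.207.224/28 -> H2 at depth 28
  Q 88.95.207.233: descend 010110000101111111001111111010 ; hops seen [H4,H2,H6] ; pick H6
  add 3.75.112.0/21 -> H3 at depth 21
  Q 88.95.207.234: descend 01011000010111111100111111101010 ; hops seen [H4,H2,H6,H3] ; pick H3
  add 88.94.0.0/15 -> H3 at depth 15
  add 3.75.115.11/32 -> H0 at depth 32
  Q 88.95.207.235: descend 0101100001011111110011111110101 ; hops seen [H4,H3,H2,H6] ; pick H6
  del 80.0.0.0/4 (clear depth 4)
  add 3.0.0.0/8 -> H1 at depth 8
  add 88.95.207.0/24 -> H5 at depth 24
  Q 3.75.115.11: descend 00000011010010110111001100001011 ; hops seen [H1,H3,H0] ; pick H0

== LOOKUPS ==
["H4","H4","H3","H6","H3","H6","H0"]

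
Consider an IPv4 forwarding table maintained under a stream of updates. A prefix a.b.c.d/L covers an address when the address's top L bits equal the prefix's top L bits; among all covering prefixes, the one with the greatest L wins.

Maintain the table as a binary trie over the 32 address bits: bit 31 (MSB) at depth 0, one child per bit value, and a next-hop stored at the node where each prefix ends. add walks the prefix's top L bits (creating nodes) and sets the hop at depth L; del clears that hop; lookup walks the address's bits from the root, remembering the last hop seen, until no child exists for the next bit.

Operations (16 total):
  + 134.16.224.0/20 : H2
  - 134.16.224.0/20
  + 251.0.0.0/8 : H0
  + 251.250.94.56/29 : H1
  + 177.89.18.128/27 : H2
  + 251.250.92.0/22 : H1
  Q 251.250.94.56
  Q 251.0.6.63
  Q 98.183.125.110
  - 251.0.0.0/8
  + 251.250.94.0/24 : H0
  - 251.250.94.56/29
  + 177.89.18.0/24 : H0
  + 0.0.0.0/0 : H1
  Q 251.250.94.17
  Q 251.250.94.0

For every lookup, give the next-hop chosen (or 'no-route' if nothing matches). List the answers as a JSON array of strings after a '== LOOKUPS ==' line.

Trace:
  add 134.16.224.0/20 -> H2 at depth 20
  del 134.16.224.0/20 (clear depth 20)
  add 251.0.0.0/8 -> H0 at depth 8
  add 251.250.94.56/29 -> H1 at depth 29
  add 177.89.18.128/27 -> H2 at depth 27
  add 251.250.92.0/22 -> H1 at depth 22
  lookup 251.250.94.56: bits 11111011111110100101111000111 walk d0:-→d1:-→d2:-→d3:-→d4:-→d5:-→d6:-→d7:-→d8:H0→d9:-→d10:-→d11:-→d12:-→d13:-→d14:-→d15:-→d16:-→d17:-→d18:-→d19:-→d20:-→d21:-→d22:H1→d23:-→d24:-→d25:-→d26:-→d27:-→d28:-→d29:H1 -> H1
  lookup 251.0.6.63: bits 11111011 walk d0:-→d1:-→d2:-→d3:-→d4:-→d5:-→d6:-→d7:-→d8:H0 -> H0
  lookup 98.183.125.110: bits ε walk d0:- -> no-route
  del 251.0.0.0/8 (clear depth 8)
  add 251.250.94.0/24 -> H0 at depth 24
  del 251.250.94.56/29 (clear depth 29)
  add 177.89.18.0/24 -> H0 at depth 24
  add 0.0.0.0/0 -> H1 at depth 0
  lookup 251.250.94.17: bits 11111011111110100101111000 walk d0:H1→d1:-→d2:-→d3:-→d4:-→d5:-→d6:-→d7:-→d8:-→d9:-→d10:-→d11:-→d12:-→d13:-→d14:-→d15:-→d16:-→d17:-→d18:-→d19:-→d20:-→d21:-→d22:H1→d23:-→d24:H0→d25:-→d26:- -> H0
  lookup 251.250.94.0: bits 11111011111110100101111000 walk d0:H1→d1:-→d2:-→d3:-→d4:-→d5:-→d6:-→d7:-→d8:-→d9:-→d10:-→d11:-→d12:-→d13:-→d14:-→d15:-→d16:-→d17:-→d18:-→d19:-→d20:-→d21:-→d22:H1→d23:-→d24:H0→d25:-→d26:- -> H0

== LOOKUPS ==
["H1","H0","no-route","H0","H0"]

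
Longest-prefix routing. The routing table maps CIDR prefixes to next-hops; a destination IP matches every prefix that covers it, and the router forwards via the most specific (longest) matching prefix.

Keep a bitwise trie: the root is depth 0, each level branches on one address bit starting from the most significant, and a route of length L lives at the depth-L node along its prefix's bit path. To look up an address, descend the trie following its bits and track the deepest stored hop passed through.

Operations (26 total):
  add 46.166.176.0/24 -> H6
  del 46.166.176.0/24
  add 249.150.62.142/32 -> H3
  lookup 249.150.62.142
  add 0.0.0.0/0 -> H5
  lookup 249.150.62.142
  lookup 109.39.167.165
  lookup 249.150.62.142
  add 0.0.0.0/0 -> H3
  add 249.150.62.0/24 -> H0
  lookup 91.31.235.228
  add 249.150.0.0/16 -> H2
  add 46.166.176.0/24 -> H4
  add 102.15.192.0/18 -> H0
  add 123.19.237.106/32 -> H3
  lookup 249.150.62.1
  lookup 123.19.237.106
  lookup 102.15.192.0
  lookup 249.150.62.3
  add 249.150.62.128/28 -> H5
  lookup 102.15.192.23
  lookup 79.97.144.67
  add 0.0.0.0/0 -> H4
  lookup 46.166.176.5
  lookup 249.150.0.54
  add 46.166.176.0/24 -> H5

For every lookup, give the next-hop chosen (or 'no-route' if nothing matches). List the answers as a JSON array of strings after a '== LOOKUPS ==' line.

Process each operation:
  + 46.166.176.0/24 (H6) depth=24
  del 46.166.176.0/24 (clear depth 24)
  + 249.150.62.142/32 (H3) depth=32
  Q 249.150.62.142: descend 11111001100101100011111010001110 ; hops seen [H3] ; pick H3
  + 0.0.0.0/0 (H5) depth=0
  Q 249.150.62.142: descend 11111001100101100011111010001110 ; hops seen [H5,H3] ; pick H3
  Q 109.39.167.165: descend 0 ; hops seen [H5] ; pick H5
  Q 249.150.62.142: descend 11111001100101100011111010001110 ; hops seen [H5,H3] ; pick H3
  + 0.0.0.0/0 (H3) depth=0
  + 249.150.62.0/24 (H0) depth=24
  Q 91.31.235.228: descend 0 ; hops seen [H3] ; pick H3
  + 249.150.0.0/16 (H2) depth=16
  + 46.166.176.0/24 (H4) depth=24
  + 102.15.192.0/18 (H0) depth=18
  + 123.19.237.106/32 (H3) depth=32
  Q 249.150.62.1: descend 111110011001011000111110 ; hops seen [H3,H2,H0] ; pick H0
  Q 123.19.237.106: descend 01111011000100111110110101101010 ; hops seen [H3,H3] ; pick H3
  Q 102.15.192.0: descend 011001100000111111 ; hops seen [H3,H0] ; pick H0
  Q 249.150.62.3: descend 111110011001011000111110 ; hops seen [H3,H2,H0] ; pick H0
  + 249.150.62.128/28 (H5) depth=28
  Q 102.15.192.23: descend 011001100000111111 ; hops seen [H3,H0] ; pick H0
  Q 79.97.144.67: descend 01 ; hops seen [H3] ; pick H3
  + 0.0.0.0/0 (H4) depth=0
  Q 46.166.176.5: descend 001011101010011010110000 ; hops seen [H4,H4] ; pick H4
  Q 249.150.0.54: descend 111110011001011000 ; hops seen [H4,H2] ; pick H2
  + 46.166.176.0/24 (H5) depth=24

== LOOKUPS ==
["H3","H3","H5","H3","H3","H0","H3","H0","H0","H0","H3","H4","H2"]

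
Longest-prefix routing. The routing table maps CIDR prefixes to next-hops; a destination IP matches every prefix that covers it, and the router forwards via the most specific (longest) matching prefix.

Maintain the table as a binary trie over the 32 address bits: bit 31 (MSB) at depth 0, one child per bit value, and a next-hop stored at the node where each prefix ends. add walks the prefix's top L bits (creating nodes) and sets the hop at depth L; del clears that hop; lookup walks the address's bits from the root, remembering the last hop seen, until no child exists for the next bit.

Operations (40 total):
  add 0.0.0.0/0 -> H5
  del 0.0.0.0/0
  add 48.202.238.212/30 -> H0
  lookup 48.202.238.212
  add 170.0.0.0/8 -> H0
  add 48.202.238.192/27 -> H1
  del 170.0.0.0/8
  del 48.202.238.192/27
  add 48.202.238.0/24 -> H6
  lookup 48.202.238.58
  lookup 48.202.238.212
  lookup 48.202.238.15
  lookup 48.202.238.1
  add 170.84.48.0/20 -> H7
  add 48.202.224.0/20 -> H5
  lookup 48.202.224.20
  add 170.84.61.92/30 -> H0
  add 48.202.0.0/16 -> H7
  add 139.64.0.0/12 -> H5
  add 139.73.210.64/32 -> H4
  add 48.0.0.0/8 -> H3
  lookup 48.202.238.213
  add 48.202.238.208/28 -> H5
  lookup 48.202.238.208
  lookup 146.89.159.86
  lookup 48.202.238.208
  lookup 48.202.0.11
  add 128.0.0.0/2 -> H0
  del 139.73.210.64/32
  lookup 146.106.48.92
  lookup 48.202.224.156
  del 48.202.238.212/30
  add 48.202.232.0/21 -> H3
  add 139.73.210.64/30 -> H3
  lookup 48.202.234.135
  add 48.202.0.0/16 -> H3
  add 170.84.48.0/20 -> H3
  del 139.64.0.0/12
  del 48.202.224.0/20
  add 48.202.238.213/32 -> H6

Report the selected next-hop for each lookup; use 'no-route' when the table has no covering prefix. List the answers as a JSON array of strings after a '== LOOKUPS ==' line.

Apply in order:
  add 0.0.0.0/0 -> H5 at depth 0
  del 0.0.0.0/0 (clear depth 0)
  add 48.202.238.212/30 -> H0 at depth 30
  ? 48.202.238.212  path d0:-→d1:-→d2:-→d3:-→d4:-→d5:-→d6:-→d7:-→d8:-→d9:-→d10:-→d11:-→d12:-→d13:-→d14:-→d15:-→d16:-→d17:-→d18:-→d19:-→d20:-→d21:-→d22:-→d23:-→d24:-→d25:-→d26:-→d27:-→d28:-→d29:-→d30:H0  best=H0
  add 170.0.0.0/8 -> H0 at depth 8
  add 48.202.238.192/27 -> H1 at depth 27
  del 170.0.0.0/8 (clear depth 8)
  del 48.202.238.192/27 (clear depth 27)
  add 48.202.238.0/24 -> H6 at depth 24
  ? 48.202.238.58  path d0:-→d1:-→d2:-→d3:-→d4:-→d5:-→d6:-→d7:-→d8:-→d9:-→d10:-→d11:-→d12:-→d13:-→d14:-→d15:-→d16:-→d17:-→d18:-→d19:-→d20:-→d21:-→d22:-→d23:-→d24:H6  best=H6
  ? 48.202.238.212  path d0:-→d1:-→d2:-→d3:-→d4:-→d5:-→d6:-→d7:-→d8:-→d9:-→d10:-→d11:-→d12:-→d13:-→d14:-→d15:-→d16:-→d17:-→d18:-→d19:-→d20:-→d21:-→d22:-→d23:-→d24:H6→d25:-→d26:-→d27:-→d28:-→d29:-→d30:H0  best=H0
  ? 48.202.238.15  path d0:-→d1:-→d2:-→d3:-→d4:-→d5:-→d6:-→d7:-→d8:-→d9:-→d10:-→d11:-→d12:-→d13:-→d14:-→d15:-→d16:-→d17:-→d18:-→d19:-→d20:-→d21:-→d22:-→d23:-→d24:H6  best=H6
  ? 48.202.238.1  path d0:-→d1:-→d2:-→d3:-→d4:-→d5:-→d6:-→d7:-→d8:-→d9:-→d10:-→d11:-→d12:-→d13:-→d14:-→d15:-→d16:-→d17:-→d18:-→d19:-→d20:-→d21:-→d22:-→d23:-→d24:H6  best=H6
  add 170.84.48.0/20 -> H7 at depth 20
  add 48.202.224.0/20 -> H5 at depth 20
  ? 48.202.224.20  path d0:-→d1:-→d2:-→d3:-→d4:-→d5:-→d6:-→d7:-→d8:-→d9:-→d10:-→d11:-→d12:-→d13:-→d14:-→d15:-→d16:-→d17:-→d18:-→d19:-→d20:H5  best=H5
  add 170.84.61.92/30 -> H0 at depth 30
  add 48.202.0.0/16 -> H7 at depth 16
  add 139.64.0.0/12 -> H5 at depth 12
  add 139.73.210.64/32 -> H4 at depth 32
  add 48.0.0.0/8 -> H3 at depth 8
  ? 48.202.238.213  path d0:-→d1:-→d2:-→d3:-→d4:-→d5:-→d6:-→d7:-→d8:H3→d9:-→d10:-→d11:-→d12:-→d13:-→d14:-→d15:-→d16:H7→d17:-→d18:-→d19:-→d20:H5→d21:-→d22:-→d23:-→d24:H6→d25:-→d26:-→d27:-→d28:-→d29:-→d30:H0  best=H0
  add 48.202.238.208/28 -> H5 at depth 28
  ? 48.202.238.208  path d0:-→d1:-→d2:-→d3:-→d4:-→d5:-→d6:-→d7:-→d8:H3→d9:-→d10:-→d11:-→d12:-→d13:-→d14:-→d15:-→d16:H7→d17:-→d18:-→d19:-→d20:H5→d21:-→d22:-→d23:-→d24:H6→d25:-→d26:-→d27:-→d28:H5→d29:-  best=H5
  ? 146.89.159.86  path d0:-→d1:-→d2:-→d3:-  best=no-route
  ? 48.202.238.208  path d0:-→d1:-→d2:-→d3:-→d4:-→d5:-→d6:-→d7:-→d8:H3→d9:-→d10:-→d11:-→d12:-→d13:-→d14:-→d15:-→d16:H7→d17:-→d18:-→d19:-→d20:H5→d21:-→d22:-→d23:-→d24:H6→d25:-→d26:-→d27:-→d28:H5→d29:-  best=H5
  ? 48.202.0.11  path d0:-→d1:-→d2:-→d3:-→d4:-→d5:-→d6:-→d7:-→d8:H3→d9:-→d10:-→d11:-→d12:-→d13:-→d14:-→d15:-→d16:H7  best=H7
  add 128.0.0.0/2 -> H0 at depth 2
  del 139.73.210.64/32 (clear depth 32)
  ? 146.106.48.92  path d0:-→d1:-→d2:H0→d3:-  best=H0
  ? 48.202.224.156  path d0:-→d1:-→d2:-→d3:-→d4:-→d5:-→d6:-→d7:-→d8:H3→d9:-→d10:-→d11:-→d12:-→d13:-→d14:-→d15:-→d16:H7→d17:-→d18:-→d19:-→d20:H5  best=H5
  del 48.202.238.212/30 (clear depth 30)
  add 48.202.232.0/21 -> H3 at depth 21
  add 139.73.210.64/30 -> H3 at depth 30
  ? 48.202.234.135  path d0:-→d1:-→d2:-→d3:-→d4:-→d5:-→d6:-→d7:-→d8:H3→d9:-→d10:-→d11:-→d12:-→d13:-→d14:-→d15:-→d16:H7→d17:-→d18:-→d19:-→d20:H5→d21:H3  best=H3
  add 48.202.0.0/16 -> H3 at depth 16
  add 170.84.48.0/20 -> H3 at depth 20
  del 139.64.0.0/12 (clear depth 12)
  del 48.202.224.0/20 (clear depth 20)
  add 48.202.238.213/32 -> H6 at depth 32

== LOOKUPS ==
["H0","H6","H0","H6","H6","H5","H0","H5","no-route","H5","H7","H0","H5","H3"]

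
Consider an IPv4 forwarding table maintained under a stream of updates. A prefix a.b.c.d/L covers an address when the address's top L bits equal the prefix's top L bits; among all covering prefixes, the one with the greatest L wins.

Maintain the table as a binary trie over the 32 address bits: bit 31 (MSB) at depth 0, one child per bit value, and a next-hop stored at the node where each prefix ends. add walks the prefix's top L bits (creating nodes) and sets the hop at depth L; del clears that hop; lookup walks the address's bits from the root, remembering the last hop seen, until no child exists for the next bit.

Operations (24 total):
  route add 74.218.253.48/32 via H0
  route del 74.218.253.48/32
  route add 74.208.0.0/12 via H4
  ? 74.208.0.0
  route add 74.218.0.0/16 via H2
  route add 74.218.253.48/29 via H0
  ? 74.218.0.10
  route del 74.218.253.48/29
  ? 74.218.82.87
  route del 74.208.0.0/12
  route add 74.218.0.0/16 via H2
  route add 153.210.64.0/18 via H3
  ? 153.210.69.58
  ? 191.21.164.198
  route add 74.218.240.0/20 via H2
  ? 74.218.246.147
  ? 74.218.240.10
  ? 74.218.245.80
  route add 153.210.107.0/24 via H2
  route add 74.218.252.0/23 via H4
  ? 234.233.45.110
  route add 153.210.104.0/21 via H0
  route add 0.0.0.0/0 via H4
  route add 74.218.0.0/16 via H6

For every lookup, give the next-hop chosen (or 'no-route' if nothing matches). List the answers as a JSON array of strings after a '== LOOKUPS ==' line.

Apply in order:
  add 74.218.253.48/32 -> H0 at depth 32
  del 74.218.253.48/32 (clear depth 32)
  add 74.208.0.0/12 -> H4 at depth 12
  Q 74.208.0.0: descend 010010101101 ; hops seen [H4] ; pick H4
  add 74.218.0.0/16 -> H2 at depth 16
  add 74.218.253.48/29 -> H0 at depth 29
  Q 74.218.0.10: descend 0100101011011010 ; hops seen [H4,H2] ; pick H2
  del 74.218.253.48/29 (clear depth 29)
  Q 74.218.82.87: descend 0100101011011010 ; hops seen [H4,H2] ; pick H2
  del 74.208.0.0/12 (clear depth 12)
  add 74.218.0.0/16 -> H2 at depth 16
  add 153.210.64.0/18 -> H3 at depth 18
  Q 153.210.69.58: descend 100110011101001001 ; hops seen [H3] ; pick H3
  Q 191.21.164.198: descend 10 ; hops seen [∅] ; pick no-route
  add 74.218.240.0/20 -> H2 at depth 20
  Q 74.218.246.147: descend 01001010110110101111 ; hops seen [H2,H2] ; pick H2
  Q 74.218.240.10: descend 01001010110110101111 ; hops seen [H2,H2] ; pick H2
  Q 74.218.245.80: descend 01001010110110101111 ; hops seen [H2,H2] ; pick H2
  add 153.210.107.0/24 -> H2 at depth 24
  add 74.218.252.0/23 -> H4 at depth 23
  Q 234.233.45.110: descend 1 ; hops seen [∅] ; pick no-route
  add 153.210.104.0/21 -> H0 at depth 21
  add 0.0.0.0/0 -> H4 at depth 0
  add 74.218.0.0/16 -> H6 at depth 16

== LOOKUPS ==
["H4","H2","H2","H3","no-route","H2","H2","H2","no-route"]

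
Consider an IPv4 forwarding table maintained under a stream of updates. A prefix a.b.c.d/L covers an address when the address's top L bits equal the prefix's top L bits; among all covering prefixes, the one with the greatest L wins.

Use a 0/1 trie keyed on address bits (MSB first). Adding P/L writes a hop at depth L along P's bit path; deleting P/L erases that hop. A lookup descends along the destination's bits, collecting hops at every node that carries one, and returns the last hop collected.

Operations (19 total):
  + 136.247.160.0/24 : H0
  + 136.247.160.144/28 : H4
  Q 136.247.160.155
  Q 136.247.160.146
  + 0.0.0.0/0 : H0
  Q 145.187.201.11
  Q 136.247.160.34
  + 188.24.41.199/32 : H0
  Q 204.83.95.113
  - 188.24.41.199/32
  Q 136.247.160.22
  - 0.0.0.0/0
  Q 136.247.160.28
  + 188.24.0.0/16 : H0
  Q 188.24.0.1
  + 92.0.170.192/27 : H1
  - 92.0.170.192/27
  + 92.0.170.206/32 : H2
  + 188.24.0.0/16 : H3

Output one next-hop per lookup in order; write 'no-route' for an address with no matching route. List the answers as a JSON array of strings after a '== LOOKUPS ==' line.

Process each operation:
  + 136.247.160.0/24 (H0) depth=24
  + 136.247.160.144/28 (H4) depth=28
  Q 136.247.160.155: descend 1000100011110111101000001001 ; hops seen [H0,H4] ; pick H4
  Q 136.247.160.146: descend 1000100011110111101000001001 ; hops seen [H0,H4] ; pick H4
  + 0.0.0.0/0 (H0) depth=0
  Q 145.187.201.11: descend 100 ; hops seen [H0] ; pick H0
  Q 136.247.160.34: descend 100010001111011110100000 ; hops seen [H0,H0] ; pick H0
  + 188.24.41.199/32 (H0) depth=32
  Q 204.83.95.113: descend 1 ; hops seen [H0] ; pick H0
  del 188.24.41.199/32 (clear depth 32)
  Q 136.247.160.22: descend 100010001111011110100000 ; hops seen [H0,H0] ; pick H0
  del 0.0.0.0/0 (clear depth 0)
  Q 136.247.160.28: descend 100010001111011110100000 ; hops seen [H0] ; pick H0
  + 188.24.0.0/16 (H0) depth=16
  Q 188.24.0.1: descend 101111000001100000 ; hops seen [H0] ; pick H0
  + 92.0.170.192/27 (H1) depth=27
  del 92.0.170.192/27 (clear depth 27)
  + 92.0.170.206/32 (H2) depth=32
  + 188.24.0.0/16 (H3) depth=16

== LOOKUPS ==
["H4","H4","H0","H0","H0","H0","H0","H0"]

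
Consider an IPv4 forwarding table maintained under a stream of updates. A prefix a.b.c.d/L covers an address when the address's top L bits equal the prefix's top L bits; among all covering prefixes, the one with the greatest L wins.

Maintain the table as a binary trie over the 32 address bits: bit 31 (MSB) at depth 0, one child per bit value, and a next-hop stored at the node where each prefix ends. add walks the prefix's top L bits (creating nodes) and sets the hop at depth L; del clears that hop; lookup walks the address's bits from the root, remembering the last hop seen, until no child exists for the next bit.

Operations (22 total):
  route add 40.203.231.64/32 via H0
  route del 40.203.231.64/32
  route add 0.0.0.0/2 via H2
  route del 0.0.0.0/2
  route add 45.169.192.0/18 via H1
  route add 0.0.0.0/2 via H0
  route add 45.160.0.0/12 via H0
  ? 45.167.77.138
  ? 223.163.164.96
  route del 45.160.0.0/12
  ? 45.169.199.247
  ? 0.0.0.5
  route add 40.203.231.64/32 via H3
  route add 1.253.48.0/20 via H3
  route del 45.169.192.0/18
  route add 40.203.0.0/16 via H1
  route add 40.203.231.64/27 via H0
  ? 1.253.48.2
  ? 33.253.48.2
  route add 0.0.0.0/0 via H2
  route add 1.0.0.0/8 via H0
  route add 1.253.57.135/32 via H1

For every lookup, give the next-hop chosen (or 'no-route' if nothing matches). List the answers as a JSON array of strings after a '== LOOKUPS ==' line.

Process each operation:
  add 40.203.231.64/32 -> H0 at depth 32
  - 40.203.231.64/32 clear@32
  add 0.0.0.0/2 -> H2 at depth 2
  - 0.0.0.0/2 clear@2
  add 45.169.192.0/18 -> H1 at depth 18
  add 0.0.0.0/2 -> H0 at depth 2
  add 45.160.0.0/12 -> H0 at depth 12
  lookup 45.167.77.138: bits 001011011010 walk d0:-→d1:-→d2:H0→d3:-→d4:-→d5:-→d6:-→d7:-→d8:-→d9:-→d10:-→d11:-→d12:H0 -> H0
  lookup 223.163.164.96: bits ε walk d0:- -> no-route
  - 45.160.0.0/12 clear@12
  lookup 45.169.199.247: bits 001011011010100111 walk d0:-→d1:-→d2:H0→d3:-→d4:-→d5:-→d6:-→d7:-→d8:-→d9:-→d10:-→d11:-→d12:-→d13:-→d14:-→d15:-→d16:-→d17:-→d18:H1 -> H1
  lookup 0.0.0.5: bits 00 walk d0:-→d1:-→d2:H0 -> H0
  add 40.203.231.64/32 -> H3 at depth 32
  add 1.253.48.0/20 -> H3 at depth 20
  - 45.169.192.0/18 clear@18
  add 40.203.0.0/16 -> H1 at depth 16
  add 40.203.231.64/27 -> H0 at depth 27
  lookup 1.253.48.2: bits 00000001111111010011 walk d0:-→d1:-→d2:H0→d3:-→d4:-→d5:-→d6:-→d7:-→d8:-→d9:-→d10:-→d11:-→d12:-→d13:-→d14:-→d15:-→d16:-→d17:-→d18:-→d19:-→d20:H3 -> H3
  lookup 33.253.48.2: bits 0010 walk d0:-→d1:-→d2:H0→d3:-→d4:- -> H0
  add 0.0.0.0/0 -> H2 at depth 0
  add 1.0.0.0/8 -> H0 at depth 8
  add 1.253.57.135/32 -> H1 at depth 32

== LOOKUPS ==
["H0","no-route","H1","H0","H3","H0"]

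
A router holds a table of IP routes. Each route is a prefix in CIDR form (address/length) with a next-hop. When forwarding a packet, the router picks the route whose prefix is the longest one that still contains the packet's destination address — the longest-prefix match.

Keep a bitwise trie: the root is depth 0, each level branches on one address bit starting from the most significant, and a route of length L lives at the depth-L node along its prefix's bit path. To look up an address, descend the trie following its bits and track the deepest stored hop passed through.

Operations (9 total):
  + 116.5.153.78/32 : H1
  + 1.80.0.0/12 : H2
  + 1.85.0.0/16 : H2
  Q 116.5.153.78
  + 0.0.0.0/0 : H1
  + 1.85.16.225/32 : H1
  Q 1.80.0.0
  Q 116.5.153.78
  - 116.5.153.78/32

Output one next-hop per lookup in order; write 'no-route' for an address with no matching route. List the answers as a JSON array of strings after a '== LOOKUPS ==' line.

Trace:
  + 116.5.153.78/32 (H1) depth=32
  + 1.80.0.0/12 (H2) depth=12
  + 1.85.0.0/16 (H2) depth=16
  lookup 116.5.153.78: bits 01110100000001011001100101001110 walk d0:-→d1:-→d2:-→d3:-→d4:-→d5:-→d6:-→d7:-→d8:-→d9:-→d10:-→d11:-→d12:-→d13:-→d14:-→d15:-→d16:-→d17:-→d18:-→d19:-→d20:-→d21:-→d22:-→d23:-→d24:-→d25:-→d26:-→d27:-→d28:-→d29:-→d30:-→d31:-→d32:H1 -> H1
  + 0.0.0.0/0 (H1) depth=0
  + 1.85.16.225/32 (H1) depth=32
  lookup 1.80.0.0: bits 0000000101010 walk d0:H1→d1:-→d2:-→d3:-→d4:-→d5:-→d6:-→d7:-→d8:-→d9:-→d10:-→d11:-→d12:H2→d13:- -> H2
  lookup 116.5.153.78: bits 01110100000001011001100101001110 walk d0:H1→d1:-→d2:-→d3:-→d4:-→d5:-→d6:-→d7:-→d8:-→d9:-→d10:-→d11:-→d12:-→d13:-→d14:-→d15:-→d16:-→d17:-→d18:-→d19:-→d20:-→d21:-→d22:-→d23:-→d24:-→d25:-→d26:-→d27:-→d28:-→d29:-→d30:-→d31:-→d32:H1 -> H1
  - 116.5.153.78/32 clear@32

== LOOKUPS ==
["H1","H2","H1"]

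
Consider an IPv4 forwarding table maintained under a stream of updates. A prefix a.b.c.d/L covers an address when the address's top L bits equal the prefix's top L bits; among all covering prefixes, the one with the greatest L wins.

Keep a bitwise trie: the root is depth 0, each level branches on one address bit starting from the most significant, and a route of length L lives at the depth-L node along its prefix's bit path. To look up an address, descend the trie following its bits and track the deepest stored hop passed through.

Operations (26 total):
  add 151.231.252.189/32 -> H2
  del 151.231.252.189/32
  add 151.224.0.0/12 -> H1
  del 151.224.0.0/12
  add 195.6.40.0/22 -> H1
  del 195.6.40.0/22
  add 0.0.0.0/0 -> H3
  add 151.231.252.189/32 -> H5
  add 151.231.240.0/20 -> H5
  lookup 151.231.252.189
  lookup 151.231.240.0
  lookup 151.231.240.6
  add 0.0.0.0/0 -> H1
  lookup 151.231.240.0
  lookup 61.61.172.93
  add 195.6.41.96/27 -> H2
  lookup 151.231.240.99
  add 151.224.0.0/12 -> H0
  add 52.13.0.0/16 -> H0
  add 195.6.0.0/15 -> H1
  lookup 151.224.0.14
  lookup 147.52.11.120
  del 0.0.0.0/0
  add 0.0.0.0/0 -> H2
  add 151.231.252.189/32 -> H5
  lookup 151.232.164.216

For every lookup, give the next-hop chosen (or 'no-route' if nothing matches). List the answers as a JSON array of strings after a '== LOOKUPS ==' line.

Apply in order:
  add 151.231.252.189/32 -> H2 at depth 32
  - 151.231.252.189/32 clear@32
  add 151.224.0.0/12 -> H1 at depth 12
  - 151.224.0.0/12 clear@12
  add 195.6.40.0/22 -> H1 at depth 22
  - 195.6.40.0/22 clear@22
  add 0.0.0.0/0 -> H3 at depth 0
  add 151.231.252.189/32 -> H5 at depth 32
  add 151.231.240.0/20 -> H5 at depth 20
  ? 151.231.252.189  path d0:H3→d1:-→d2:-→d3:-→d4:-→d5:-→d6:-→d7:-→d8:-→d9:-→d10:-→d11:-→d12:-→d13:-→d14:-→d15:-→d16:-→d17:-→d18:-→d19:-→d20:H5→d21:-→d22:-→d23:-→d24:-→d25:-→d26:-→d27:-→d28:-→d29:-→d30:-→d31:-→d32:H5  best=H5
  ? 151.231.240.0  path d0:H3→d1:-→d2:-→d3:-→d4:-→d5:-→d6:-→d7:-→d8:-→d9:-→d10:-→d11:-→d12:-→d13:-→d14:-→d15:-→d16:-→d17:-→d18:-→d19:-→d20:H5  best=H5
  ? 151.231.240.6  path d0:H3→d1:-→d2:-→d3:-→d4:-→d5:-→d6:-→d7:-→d8:-→d9:-→d10:-→d11:-→d12:-→d13:-→d14:-→d15:-→d16:-→d17:-→d18:-→d19:-→d20:H5  best=H5
  add 0.0.0.0/0 -> H1 at depth 0
  ? 151.231.240.0  path d0:H1→d1:-→d2:-→d3:-→d4:-→d5:-→d6:-→d7:-→d8:-→d9:-→d10:-→d11:-→d12:-→d13:-→d14:-→d15:-→d16:-→d17:-→d18:-→d19:-→d20:H5  best=H5
  ? 61.61.172.93  path d0:H1  best=H1
  add 195.6.41.96/27 -> H2 at depth 27
  ? 151.231.240.99  path d0:H1→d1:-→d2:-→d3:-→d4:-→d5:-→d6:-→d7:-→d8:-→d9:-→d10:-→d11:-→d12:-→d13:-→d14:-→d15:-→d16:-→d17:-→d18:-→d19:-→d20:H5  best=H5
  add 151.224.0.0/12 -> H0 at depth 12
  add 52.13.0.0/16 -> H0 at depth 16
  add 195.6.0.0/15 -> H1 at depth 15
  ? 151.224.0.14  path d0:H1→d1:-→d2:-→d3:-→d4:-→d5:-→d6:-→d7:-→d8:-→d9:-→d10:-→d11:-→d12:H0→d13:-  best=H0
  ? 147.52.11.120  path d0:H1→d1:-→d2:-→d3:-→d4:-→d5:-  best=H1
  - 0.0.0.0/0 clear@0
  add 0.0.0.0/0 -> H2 at depth 0
  add 151.231.252.189/32 -> H5 at depth 32
  ? 151.232.164.216  path d0:H2→d1:-→d2:-→d3:-→d4:-→d5:-→d6:-→d7:-→d8:-→d9:-→d10:-→d11:-→d12:H0  best=H0

== LOOKUPS ==
["H5","H5","H5","H5","H1","H5","H0","H1","H0"]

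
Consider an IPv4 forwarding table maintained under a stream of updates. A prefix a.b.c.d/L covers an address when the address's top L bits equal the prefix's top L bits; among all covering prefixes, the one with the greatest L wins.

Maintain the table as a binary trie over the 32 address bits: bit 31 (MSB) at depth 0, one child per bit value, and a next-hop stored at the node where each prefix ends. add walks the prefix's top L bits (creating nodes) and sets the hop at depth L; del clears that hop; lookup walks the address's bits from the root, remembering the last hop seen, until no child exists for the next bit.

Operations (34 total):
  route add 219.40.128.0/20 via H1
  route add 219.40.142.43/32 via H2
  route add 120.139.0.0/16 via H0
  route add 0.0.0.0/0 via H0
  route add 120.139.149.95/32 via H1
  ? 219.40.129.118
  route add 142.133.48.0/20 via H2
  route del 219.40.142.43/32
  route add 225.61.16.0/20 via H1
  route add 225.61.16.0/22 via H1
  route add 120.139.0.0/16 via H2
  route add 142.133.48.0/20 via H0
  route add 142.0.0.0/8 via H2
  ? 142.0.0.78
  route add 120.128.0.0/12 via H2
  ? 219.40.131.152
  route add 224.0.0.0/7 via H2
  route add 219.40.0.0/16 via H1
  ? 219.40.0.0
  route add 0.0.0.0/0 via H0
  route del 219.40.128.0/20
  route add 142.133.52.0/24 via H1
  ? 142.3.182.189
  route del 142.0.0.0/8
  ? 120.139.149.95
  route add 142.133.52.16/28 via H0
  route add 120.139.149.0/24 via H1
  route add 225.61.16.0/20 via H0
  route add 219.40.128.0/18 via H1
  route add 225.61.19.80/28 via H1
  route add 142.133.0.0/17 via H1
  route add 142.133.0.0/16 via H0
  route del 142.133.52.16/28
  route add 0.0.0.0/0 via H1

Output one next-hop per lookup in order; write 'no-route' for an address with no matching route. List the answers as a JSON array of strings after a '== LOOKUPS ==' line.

Apply in order:
  + 219.40.128.0/20 (H1) depth=20
  + 219.40.142.43/32 (H2) depth=32
  + 120.139.0.0/16 (H0) depth=16
  + 0.0.0.0/0 (H0) depth=0
  + 120.139.149.95/32 (H1) depth=32
  lookup 219.40.129.118: bits 11011011001010001000 walk d0:H0→d1:-→d2:-→d3:-→d4:-→d5:-→d6:-→d7:-→d8:-→d9:-→d10:-→d11:-→d12:-→d13:-→d14:-→d15:-→d16:-→d17:-→d18:-→d19:-→d20:H1 -> H1
  + 142.133.48.0/20 (H2) depth=20
  del 219.40.142.43/32 (clear depth 32)
  + 225.61.16.0/20 (H1) depth=20
  + 225.61.16.0/22 (H1) depth=22
  + 120.139.0.0/16 (H2) depth=16
  + 142.133.48.0/20 (H0) depth=20
  + 142.0.0.0/8 (H2) depth=8
  lookup 142.0.0.78: bits 10001110 walk d0:H0→d1:-→d2:-→d3:-→d4:-→d5:-→d6:-→d7:-→d8:H2 -> H2
  + 120.128.0.0/12 (H2) depth=12
  lookup 219.40.131.152: bits 11011011001010001000 walk d0:H0→d1:-→d2:-→d3:-→d4:-→d5:-→d6:-→d7:-→d8:-→d9:-→d10:-→d11:-→d12:-→d13:-→d14:-→d15:-→d16:-→d17:-→d18:-→d19:-→d20:H1 -> H1
  + 224.0.0.0/7 (H2) depth=7
  + 219.40.0.0/16 (H1) depth=16
  lookup 219.40.0.0: bits 1101101100101000 walk d0:H0→d1:-→d2:-→d3:-→d4:-→d5:-→d6:-→d7:-→d8:-→d9:-→d10:-→d11:-→d12:-→d13:-→d14:-→d15:-→d16:H1 -> H1
  + 0.0.0.0/0 (H0) depth=0
  del 219.40.128.0/20 (clear depth 20)
  + 142.133.52.0/24 (H1) depth=24
  lookup 142.3.182.189: bits 10001110 walk d0:H0→d1:-→d2:-→d3:-→d4:-→d5:-→d6:-→d7:-→d8:H2 -> H2
  del 142.0.0.0/8 (clear depth 8)
  lookup 120.139.149.95: bits 01111000100010111001010101011111 walk d0:H0→d1:-→d2:-→d3:-→d4:-→d5:-→d6:-→d7:-→d8:-→d9:-→d10:-→d11:-→d12:H2→d13:-→d14:-→d15:-→d16:H2→d17:-→d18:-→d19:-→d20:-→d21:-→d22:-→d23:-→d24:-→d25:-→d26:-→d27:-→d28:-→d29:-→d30:-→d31:-→d32:H1 -> H1
  + 142.133.52.16/28 (H0) depth=28
  + 120.139.149.0/24 (H1) depth=24
  + 225.61.16.0/20 (H0) depth=20
  + 219.40.128.0/18 (H1) depth=18
  + 225.61.19.80/28 (H1) depth=28
  + 142.133.0.0/17 (H1) depth=17
  + 142.133.0.0/16 (H0) depth=16
  del 142.133.52.16/28 (clear depth 28)
  + 0.0.0.0/0 (H1) depth=0

== LOOKUPS ==
["H1","H2","H1","H1","H2","H1"]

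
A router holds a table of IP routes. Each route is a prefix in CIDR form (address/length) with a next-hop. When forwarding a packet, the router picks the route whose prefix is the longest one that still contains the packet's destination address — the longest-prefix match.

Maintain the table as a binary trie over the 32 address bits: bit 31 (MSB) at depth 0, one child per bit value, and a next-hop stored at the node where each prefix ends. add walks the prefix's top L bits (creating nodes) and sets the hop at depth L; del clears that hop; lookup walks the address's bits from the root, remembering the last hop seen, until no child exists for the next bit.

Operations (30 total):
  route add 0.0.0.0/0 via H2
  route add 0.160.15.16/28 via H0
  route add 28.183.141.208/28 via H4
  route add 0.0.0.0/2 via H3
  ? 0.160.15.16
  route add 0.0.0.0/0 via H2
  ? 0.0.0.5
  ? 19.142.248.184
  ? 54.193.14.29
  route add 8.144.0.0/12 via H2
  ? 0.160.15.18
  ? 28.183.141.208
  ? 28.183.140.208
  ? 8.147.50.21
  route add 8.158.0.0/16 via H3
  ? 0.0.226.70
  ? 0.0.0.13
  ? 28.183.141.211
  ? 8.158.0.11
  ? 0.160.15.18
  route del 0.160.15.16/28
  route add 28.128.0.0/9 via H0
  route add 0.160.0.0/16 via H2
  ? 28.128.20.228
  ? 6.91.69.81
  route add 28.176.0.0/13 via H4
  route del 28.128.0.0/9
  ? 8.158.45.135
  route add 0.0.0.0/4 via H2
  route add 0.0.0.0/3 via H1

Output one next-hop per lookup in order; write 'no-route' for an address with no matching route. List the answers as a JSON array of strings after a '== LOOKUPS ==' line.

Trace:
  + 0.0.0.0/0 (H2) depth=0
  + 0.160.15.16/28 (H0) depth=28
  + 28.183.141.208/28 (H4) depth=28
  + 0.0.0.0/2 (H3) depth=2
  ? 0.160.15.16  path d0:H2→d1:-→d2:H3→d3:-→d4:-→d5:-→d6:-→d7:-→d8:-→d9:-→d10:-→d11:-→d12:-→d13:-→d14:-→d15:-→d16:-→d17:-→d18:-→d19:-→d20:-→d21:-→d22:-→d23:-→d24:-→d25:-→d26:-→d27:-→d28:H0  best=H0
  + 0.0.0.0/0 (H2) depth=0
  ? 0.0.0.5  path d0:H2→d1:-→d2:H3→d3:-→d4:-→d5:-→d6:-→d7:-→d8:-  best=H3
  ? 19.142.248.184  path d0:H2→d1:-→d2:H3→d3:-→d4:-  best=H3
  ? 54.193.14.29  path d0:H2→d1:-→d2:H3  best=H3
  + 8.144.0.0/12 (H2) depth=12
  ? 0.160.15.18  path d0:H2→d1:-→d2:H3→d3:-→d4:-→d5:-→d6:-→d7:-→d8:-→d9:-→d10:-→d11:-→d12:-→d13:-→d14:-→d15:-→d16:-→d17:-→d18:-→d19:-→d20:-→d21:-→d22:-→d23:-→d24:-→d25:-→d26:-→d27:-→d28:H0  best=H0
  ? 28.183.141.208  path d0:H2→d1:-→d2:H3→d3:-→d4:-→d5:-→d6:-→d7:-→d8:-→d9:-→d10:-→d11:-→d12:-→d13:-→d14:-→d15:-→d16:-→d17:-→d18:-→d19:-→d20:-→d21:-→d22:-→d23:-→d24:-→d25:-→d26:-→d27:-→d28:H4  best=H4
  ? 28.183.140.208  path d0:H2→d1:-→d2:H3→d3:-→d4:-→d5:-→d6:-→d7:-→d8:-→d9:-→d10:-→d11:-→d12:-→d13:-→d14:-→d15:-→d16:-→d17:-→d18:-→d19:-→d20:-→d21:-→d22:-→d23:-  best=H3
  ? 8.147.50.21  path d0:H2→d1:-→d2:H3→d3:-→d4:-→d5:-→d6:-→d7:-→d8:-→d9:-→d10:-→d11:-→d12:H2  best=H2
  + 8.158.0.0/16 (H3) depth=16
  ? 0.0.226.70  path d0:H2→d1:-→d2:H3→d3:-→d4:-→d5:-→d6:-→d7:-→d8:-  best=H3
  ? 0.0.0.13  path d0:H2→d1:-→d2:H3→d3:-→d4:-→d5:-→d6:-→d7:-→d8:-  best=H3
  ? 28.183.141.211  path d0:H2→d1:-→d2:H3→d3:-→d4:-→d5:-→d6:-→d7:-→d8:-→d9:-→d10:-→d11:-→d12:-→d13:-→d14:-→d15:-→d16:-→d17:-→d18:-→d19:-→d20:-→d21:-→d22:-→d23:-→d24:-→d25:-→d26:-→d27:-→d28:H4  best=H4
  ? 8.158.0.11  path d0:H2→d1:-→d2:H3→d3:-→d4:-→d5:-→d6:-→d7:-→d8:-→d9:-→d10:-→d11:-→d12:H2→d13:-→d14:-→d15:-→d16:H3  best=H3
  ? 0.160.15.18  path d0:H2→d1:-→d2:H3→d3:-→d4:-→d5:-→d6:-→d7:-→d8:-→d9:-→d10:-→d11:-→d12:-→d13:-→d14:-→d15:-→d16:-→d17:-→d18:-→d19:-→d20:-→d21:-→d22:-→d23:-→d24:-→d25:-→d26:-→d27:-→d28:H0  best=H0
  - 0.160.15.16/28 clear@28
  + 28.128.0.0/9 (H0) depth=9
  + 0.160.0.0/16 (H2) depth=16
  ? 28.128.20.228  path d0:H2→d1:-→d2:H3→d3:-→d4:-→d5:-→d6:-→d7:-→d8:-→d9:H0→d10:-  best=H0
  ? 6.91.69.81  path d0:H2→d1:-→d2:H3→d3:-→d4:-→d5:-  best=H3
  + 28.176.0.0/13 (H4) depth=13
  - 28.128.0.0/9 clear@9
  ? 8.158.45.135  path d0:H2→d1:-→d2:H3→d3:-→d4:-→d5:-→d6:-→d7:-→d8:-→d9:-→d10:-→d11:-→d12:H2→d13:-→d14:-→d15:-→d16:H3  best=H3
  + 0.0.0.0/4 (H2) depth=4
  + 0.0.0.0/3 (H1) depth=3

== LOOKUPS ==
["H0","H3","H3","H3","H0","H4","H3","H2","H3","H3","H4","H3","H0","H0","H3","H3"]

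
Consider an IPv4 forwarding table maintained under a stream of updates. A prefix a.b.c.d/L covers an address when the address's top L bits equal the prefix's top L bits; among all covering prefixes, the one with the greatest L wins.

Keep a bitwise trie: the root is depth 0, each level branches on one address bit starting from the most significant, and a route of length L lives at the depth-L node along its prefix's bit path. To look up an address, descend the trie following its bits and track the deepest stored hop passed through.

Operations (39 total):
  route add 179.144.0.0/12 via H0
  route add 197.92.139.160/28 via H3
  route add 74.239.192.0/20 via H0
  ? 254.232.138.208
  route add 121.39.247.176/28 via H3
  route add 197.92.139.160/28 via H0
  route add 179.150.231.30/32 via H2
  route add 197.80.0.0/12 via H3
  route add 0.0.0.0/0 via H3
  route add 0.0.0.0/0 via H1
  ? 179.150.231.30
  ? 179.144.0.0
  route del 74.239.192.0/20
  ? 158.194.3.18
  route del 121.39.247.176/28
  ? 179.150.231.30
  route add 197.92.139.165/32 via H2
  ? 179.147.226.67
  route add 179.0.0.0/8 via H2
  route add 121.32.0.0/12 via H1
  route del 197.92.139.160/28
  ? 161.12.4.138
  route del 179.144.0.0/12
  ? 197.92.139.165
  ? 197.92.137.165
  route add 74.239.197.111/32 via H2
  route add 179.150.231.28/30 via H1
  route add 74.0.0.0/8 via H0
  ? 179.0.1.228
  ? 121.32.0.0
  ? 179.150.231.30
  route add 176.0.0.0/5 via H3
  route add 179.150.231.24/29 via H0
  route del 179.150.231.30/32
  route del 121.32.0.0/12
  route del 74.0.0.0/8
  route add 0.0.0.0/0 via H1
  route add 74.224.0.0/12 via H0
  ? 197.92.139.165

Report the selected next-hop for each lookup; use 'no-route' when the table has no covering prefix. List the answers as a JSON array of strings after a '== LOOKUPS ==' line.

Trace:
  add 179.144.0.0/12 -> H0 at depth 12
  add 197.92.139.160/28 -> H3 at depth 28
  add 74.239.192.0/20 -> H0 at depth 20
  ? 254.232.138.208  path d0:-→d1:-→d2:-  best=no-route
  add 121.39.247.176/28 -> H3 at depth 28
  add 197.92.139.160/28 -> H0 at depth 28
  add 179.150.231.30/32 -> H2 at depth 32
  add 197.80.0.0/12 -> H3 at depth 12
  add 0.0.0.0/0 -> H3 at depth 0
  add 0.0.0.0/0 -> H1 at depth 0
  ? 179.150.231.30  path d0:H1→d1:-→d2:-→d3:-→d4:-→d5:-→d6:-→d7:-→d8:-→d9:-→d10:-→d11:-→d12:H0→d13:-→d14:-→d15:-→d16:-→d17:-→d18:-→d19:-→d20:-→d21:-→d22:-→d23:-→d24:-→d25:-→d26:-→d27:-→d28:-→d29:-→d30:-→d31:-→d32:H2  best=H2
  ? 179.144.0.0  path d0:H1→d1:-→d2:-→d3:-→d4:-→d5:-→d6:-→d7:-→d8:-→d9:-→d10:-→d11:-→d12:H0→d13:-  best=H0
  del 74.239.192.0/20 (clear depth 20)
  ? 158.194.3.18  path d0:H1→d1:-→d2:-  best=H1
  del 121.39.247.176/28 (clear depth 28)
  ? 179.150.231.30  path d0:H1→d1:-→d2:-→d3:-→d4:-→d5:-→d6:-→d7:-→d8:-→d9:-→d10:-→d11:-→d12:H0→d13:-→d14:-→d15:-→d16:-→d17:-→d18:-→d19:-→d20:-→d21:-→d22:-→d23:-→d24:-→d25:-→d26:-→d27:-→d28:-→d29:-→d30:-→d31:-→d32:H2  best=H2
  add 197.92.139.165/32 -> H2 at depth 32
  ? 179.147.226.67  path d0:H1→d1:-→d2:-→d3:-→d4:-→d5:-→d6:-→d7:-→d8:-→d9:-→d10:-→d11:-→d12:H0→d13:-  best=H0
  add 179.0.0.0/8 -> H2 at depth 8
  add 121.32.0.0/12 -> H1 at depth 12
  del 197.92.139.160/28 (clear depth 28)
  ? 161.12.4.138  path d0:H1→d1:-→d2:-→d3:-  best=H1
  del 179.144.0.0/12 (clear depth 12)
  ? 197.92.139.165  path d0:H1→d1:-→d2:-→d3:-→d4:-→d5:-→d6:-→d7:-→d8:-→d9:-→d10:-→d11:-→d12:H3→d13:-→d14:-→d15:-→d16:-→d17:-→d18:-→d19:-→d20:-→d21:-→d22:-→d23:-→d24:-→d25:-→d26:-→d27:-→d28:-→d29:-→d30:-→d31:-→d32:H2  best=H2
  ? 197.92.137.165  path d0:H1→d1:-→d2:-→d3:-→d4:-→d5:-→d6:-→d7:-→d8:-→d9:-→d10:-→d11:-→d12:H3→d13:-→d14:-→d15:-→d16:-→d17:-→d18:-→d19:-→d20:-→d21:-→d22:-  best=H3
  add 74.239.197.111/32 -> H2 at depth 32
  add 179.150.231.28/30 -> H1 at depth 30
  add 74.0.0.0/8 -> H0 at depth 8
  ? 179.0.1.228  path d0:H1→d1:-→d2:-→d3:-→d4:-→d5:-→d6:-→d7:-→d8:H2  best=H2
  ? 121.32.0.0  path d0:H1→d1:-→d2:-→d3:-→d4:-→d5:-→d6:-→d7:-→d8:-→d9:-→d10:-→d11:-→d12:H1→d13:-  best=H1
  ? 179.150.231.30  path d0:H1→d1:-→d2:-→d3:-→d4:-→d5:-→d6:-→d7:-→d8:H2→d9:-→d10:-→d11:-→d12:-→d13:-→d14:-→d15:-→d16:-→d17:-→d18:-→d19:-→d20:-→d21:-→d22:-→d23:-→d24:-→d25:-→d26:-→d27:-→d28:-→d29:-→d30:H1→d31:-→d32:H2  best=H2
  add 176.0.0.0/5 -> H3 at depth 5
  add 179.150.231.24/29 -> H0 at depth 29
  del 179.150.231.30/32 (clear depth 32)
  del 121.32.0.0/12 (clear depth 12)
  del 74.0.0.0/8 (clear depth 8)
  add 0.0.0.0/0 -> H1 at depth 0
  add 74.224.0.0/12 -> H0 at depth 12
  ? 197.92.139.165  path d0:H1→d1:-→d2:-→d3:-→d4:-→d5:-→d6:-→d7:-→d8:-→d9:-→d10:-→d11:-→d12:H3→d13:-→d14:-→d15:-→d16:-→d17:-→d18:-→d19:-→d20:-→d21:-→d22:-→d23:-→d24:-→d25:-→d26:-→d27:-→d28:-→d29:-→d30:-→d31:-→d32:H2  best=H2

== LOOKUPS ==
["no-route","H2","H0","H1","H2","H0","H1","H2","H3","H2","H1","H2","H2"]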